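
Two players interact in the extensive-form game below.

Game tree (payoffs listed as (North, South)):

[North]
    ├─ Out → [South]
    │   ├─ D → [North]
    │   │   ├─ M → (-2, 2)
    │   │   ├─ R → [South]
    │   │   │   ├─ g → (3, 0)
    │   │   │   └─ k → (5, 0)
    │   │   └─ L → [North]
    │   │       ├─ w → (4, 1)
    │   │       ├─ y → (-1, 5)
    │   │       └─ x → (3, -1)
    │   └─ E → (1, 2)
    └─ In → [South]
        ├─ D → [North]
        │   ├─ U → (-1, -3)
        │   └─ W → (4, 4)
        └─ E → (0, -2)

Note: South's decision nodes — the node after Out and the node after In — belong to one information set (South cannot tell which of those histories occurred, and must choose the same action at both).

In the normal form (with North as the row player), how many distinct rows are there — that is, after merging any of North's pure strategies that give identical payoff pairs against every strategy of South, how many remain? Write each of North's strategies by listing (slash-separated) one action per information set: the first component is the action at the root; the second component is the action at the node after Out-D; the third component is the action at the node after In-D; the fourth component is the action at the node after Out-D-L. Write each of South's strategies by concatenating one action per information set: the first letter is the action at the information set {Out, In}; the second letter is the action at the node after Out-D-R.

North has 36 pure strategies: Out/M/U/w, Out/M/U/y, Out/M/U/x, Out/M/W/w, Out/M/W/y, Out/M/W/x, Out/R/U/w, Out/R/U/y, Out/R/U/x, Out/R/W/w, Out/R/W/y, Out/R/W/x, Out/L/U/w, Out/L/U/y, Out/L/U/x, Out/L/W/w, Out/L/W/y, Out/L/W/x, In/M/U/w, In/M/U/y, In/M/U/x, In/M/W/w, In/M/W/y, In/M/W/x, In/R/U/w, In/R/U/y, In/R/U/x, In/R/W/w, In/R/W/y, In/R/W/x, In/L/U/w, In/L/U/y, In/L/U/x, In/L/W/w, In/L/W/y, In/L/W/x. Columns: Dg, Dk, Eg, Ek.
{Out/M/U/w, Out/M/U/y, Out/M/U/x, Out/M/W/w, Out/M/W/y, Out/M/W/x} → row (-2,2) (-2,2) (1,2) (1,2)
{Out/R/U/w, Out/R/U/y, Out/R/U/x, Out/R/W/w, Out/R/W/y, Out/R/W/x} → row (3,0) (5,0) (1,2) (1,2)
{Out/L/U/w, Out/L/W/w} → row (4,1) (4,1) (1,2) (1,2)
{Out/L/U/y, Out/L/W/y} → row (-1,5) (-1,5) (1,2) (1,2)
{Out/L/U/x, Out/L/W/x} → row (3,-1) (3,-1) (1,2) (1,2)
{In/M/U/w, In/M/U/y, In/M/U/x, In/R/U/w, In/R/U/y, In/R/U/x, In/L/U/w, In/L/U/y, In/L/U/x} → row (-1,-3) (-1,-3) (0,-2) (0,-2)
{In/M/W/w, In/M/W/y, In/M/W/x, In/R/W/w, In/R/W/y, In/R/W/x, In/L/W/w, In/L/W/y, In/L/W/x} → row (4,4) (4,4) (0,-2) (0,-2)
That's 7 distinct rows out of 36 strategies.

7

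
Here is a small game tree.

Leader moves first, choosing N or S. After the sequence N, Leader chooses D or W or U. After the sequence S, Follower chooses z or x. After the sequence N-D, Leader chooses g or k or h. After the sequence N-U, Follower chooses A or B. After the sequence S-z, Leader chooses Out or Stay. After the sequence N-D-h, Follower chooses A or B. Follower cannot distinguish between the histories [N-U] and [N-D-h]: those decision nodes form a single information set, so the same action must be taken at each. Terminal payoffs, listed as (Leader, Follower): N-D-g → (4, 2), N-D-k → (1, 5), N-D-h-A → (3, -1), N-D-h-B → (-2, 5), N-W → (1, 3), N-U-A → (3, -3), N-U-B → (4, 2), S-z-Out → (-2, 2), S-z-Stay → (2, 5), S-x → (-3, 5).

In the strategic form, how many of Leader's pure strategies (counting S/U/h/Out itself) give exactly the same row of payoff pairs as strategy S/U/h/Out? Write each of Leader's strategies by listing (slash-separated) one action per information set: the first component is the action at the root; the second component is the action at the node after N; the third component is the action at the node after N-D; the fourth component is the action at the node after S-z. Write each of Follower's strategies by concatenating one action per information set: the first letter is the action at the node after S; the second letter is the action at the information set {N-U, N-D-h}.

Row for S/U/h/Out (columns zA, zB, xA, xB): (-2,2) (-2,2) (-3,5) (-3,5).
Under S/U/h/Out, Leader's choice at the node after N and at the node after N-D can never be reached regardless of what Follower does, so varying those choices leaves every outcome unchanged.
Holding the reachable choices fixed and varying the unreachable ones freely already gives 3 × 3 = 9 equivalent strategies.
No other strategy reproduces this row, so those 9 are the full class: S/D/g/Out, S/D/k/Out, S/D/h/Out, S/W/g/Out, S/W/k/Out, S/W/h/Out, S/U/g/Out, S/U/k/Out, S/U/h/Out.

9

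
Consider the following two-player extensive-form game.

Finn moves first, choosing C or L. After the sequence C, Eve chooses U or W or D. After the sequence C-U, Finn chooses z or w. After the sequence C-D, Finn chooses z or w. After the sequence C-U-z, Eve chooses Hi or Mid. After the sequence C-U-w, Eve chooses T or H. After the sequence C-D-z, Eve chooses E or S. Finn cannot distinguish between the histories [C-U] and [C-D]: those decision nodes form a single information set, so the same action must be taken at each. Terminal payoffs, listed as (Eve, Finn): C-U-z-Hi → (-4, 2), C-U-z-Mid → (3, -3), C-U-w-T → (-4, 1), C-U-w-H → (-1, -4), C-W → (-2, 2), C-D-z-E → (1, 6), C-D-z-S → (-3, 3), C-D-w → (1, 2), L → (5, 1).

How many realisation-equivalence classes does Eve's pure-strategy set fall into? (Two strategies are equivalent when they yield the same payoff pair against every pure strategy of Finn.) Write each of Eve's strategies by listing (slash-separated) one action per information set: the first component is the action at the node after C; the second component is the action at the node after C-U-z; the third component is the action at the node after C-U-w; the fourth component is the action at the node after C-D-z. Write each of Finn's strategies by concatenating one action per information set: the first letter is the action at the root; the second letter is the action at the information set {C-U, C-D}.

7

Eve has 24 pure strategies: U/Hi/T/E, U/Hi/T/S, U/Hi/H/E, U/Hi/H/S, U/Mid/T/E, U/Mid/T/S, U/Mid/H/E, U/Mid/H/S, W/Hi/T/E, W/Hi/T/S, W/Hi/H/E, W/Hi/H/S, W/Mid/T/E, W/Mid/T/S, W/Mid/H/E, W/Mid/H/S, D/Hi/T/E, D/Hi/T/S, D/Hi/H/E, D/Hi/H/S, D/Mid/T/E, D/Mid/T/S, D/Mid/H/E, D/Mid/H/S. Columns: Cz, Cw, Lz, Lw.
{U/Hi/T/E, U/Hi/T/S} → row (-4,2) (-4,1) (5,1) (5,1)
{U/Hi/H/E, U/Hi/H/S} → row (-4,2) (-1,-4) (5,1) (5,1)
{U/Mid/T/E, U/Mid/T/S} → row (3,-3) (-4,1) (5,1) (5,1)
{U/Mid/H/E, U/Mid/H/S} → row (3,-3) (-1,-4) (5,1) (5,1)
{W/Hi/T/E, W/Hi/T/S, W/Hi/H/E, W/Hi/H/S, W/Mid/T/E, W/Mid/T/S, W/Mid/H/E, W/Mid/H/S} → row (-2,2) (-2,2) (5,1) (5,1)
{D/Hi/T/E, D/Hi/H/E, D/Mid/T/E, D/Mid/H/E} → row (1,6) (1,2) (5,1) (5,1)
{D/Hi/T/S, D/Hi/H/S, D/Mid/T/S, D/Mid/H/S} → row (-3,3) (1,2) (5,1) (5,1)
That's 7 distinct rows out of 24 strategies.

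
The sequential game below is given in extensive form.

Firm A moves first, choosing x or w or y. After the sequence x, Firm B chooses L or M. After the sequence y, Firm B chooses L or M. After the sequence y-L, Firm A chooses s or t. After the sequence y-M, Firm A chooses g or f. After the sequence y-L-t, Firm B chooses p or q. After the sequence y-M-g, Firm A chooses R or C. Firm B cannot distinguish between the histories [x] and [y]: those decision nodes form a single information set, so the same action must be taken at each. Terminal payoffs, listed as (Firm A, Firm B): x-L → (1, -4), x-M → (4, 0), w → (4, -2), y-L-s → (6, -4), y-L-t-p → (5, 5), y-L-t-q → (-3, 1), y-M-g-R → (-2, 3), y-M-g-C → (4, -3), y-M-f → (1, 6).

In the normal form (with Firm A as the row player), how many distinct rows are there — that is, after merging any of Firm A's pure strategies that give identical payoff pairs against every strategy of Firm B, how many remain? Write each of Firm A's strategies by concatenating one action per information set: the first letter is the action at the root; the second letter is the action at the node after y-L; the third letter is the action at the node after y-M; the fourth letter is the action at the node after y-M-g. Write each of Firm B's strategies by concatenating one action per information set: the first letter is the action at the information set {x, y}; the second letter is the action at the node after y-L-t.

Firm A has 24 pure strategies: xsgR, xsgC, xsfR, xsfC, xtgR, xtgC, xtfR, xtfC, wsgR, wsgC, wsfR, wsfC, wtgR, wtgC, wtfR, wtfC, ysgR, ysgC, ysfR, ysfC, ytgR, ytgC, ytfR, ytfC. Columns: Lp, Lq, Mp, Mq.
{xsgR, xsgC, xsfR, xsfC, xtgR, xtgC, xtfR, xtfC} → row (1,-4) (1,-4) (4,0) (4,0)
{wsgR, wsgC, wsfR, wsfC, wtgR, wtgC, wtfR, wtfC} → row (4,-2) (4,-2) (4,-2) (4,-2)
{ysgR} → row (6,-4) (6,-4) (-2,3) (-2,3)
{ysgC} → row (6,-4) (6,-4) (4,-3) (4,-3)
{ysfR, ysfC} → row (6,-4) (6,-4) (1,6) (1,6)
{ytgR} → row (5,5) (-3,1) (-2,3) (-2,3)
{ytgC} → row (5,5) (-3,1) (4,-3) (4,-3)
{ytfR, ytfC} → row (5,5) (-3,1) (1,6) (1,6)
That's 8 distinct rows out of 24 strategies.

8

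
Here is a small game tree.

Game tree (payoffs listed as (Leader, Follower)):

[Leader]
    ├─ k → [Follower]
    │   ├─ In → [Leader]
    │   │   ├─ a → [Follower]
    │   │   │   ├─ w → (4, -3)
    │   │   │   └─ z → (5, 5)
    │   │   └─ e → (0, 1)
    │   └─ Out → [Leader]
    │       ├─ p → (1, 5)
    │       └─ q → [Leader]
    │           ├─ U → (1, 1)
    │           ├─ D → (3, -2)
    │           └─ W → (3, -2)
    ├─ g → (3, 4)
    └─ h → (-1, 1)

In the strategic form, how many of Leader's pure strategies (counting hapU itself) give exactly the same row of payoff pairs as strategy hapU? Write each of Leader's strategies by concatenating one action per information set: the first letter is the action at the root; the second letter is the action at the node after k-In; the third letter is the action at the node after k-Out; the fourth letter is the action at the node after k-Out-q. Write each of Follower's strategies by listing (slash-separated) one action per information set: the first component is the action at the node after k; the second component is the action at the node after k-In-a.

12

Row for hapU (columns In/w, In/z, Out/w, Out/z): (-1,1) (-1,1) (-1,1) (-1,1).
Under hapU, Leader's choice at the node after k-In and at the node after k-Out and at the node after k-Out-q can never be reached regardless of what Follower does, so varying those choices leaves every outcome unchanged.
Holding the reachable choices fixed and varying the unreachable ones freely already gives 2 × 2 × 3 = 12 equivalent strategies.
No other strategy reproduces this row, so those 12 are the full class: hapU, hapD, hapW, haqU, haqD, haqW, hepU, hepD, hepW, heqU, heqD, heqW.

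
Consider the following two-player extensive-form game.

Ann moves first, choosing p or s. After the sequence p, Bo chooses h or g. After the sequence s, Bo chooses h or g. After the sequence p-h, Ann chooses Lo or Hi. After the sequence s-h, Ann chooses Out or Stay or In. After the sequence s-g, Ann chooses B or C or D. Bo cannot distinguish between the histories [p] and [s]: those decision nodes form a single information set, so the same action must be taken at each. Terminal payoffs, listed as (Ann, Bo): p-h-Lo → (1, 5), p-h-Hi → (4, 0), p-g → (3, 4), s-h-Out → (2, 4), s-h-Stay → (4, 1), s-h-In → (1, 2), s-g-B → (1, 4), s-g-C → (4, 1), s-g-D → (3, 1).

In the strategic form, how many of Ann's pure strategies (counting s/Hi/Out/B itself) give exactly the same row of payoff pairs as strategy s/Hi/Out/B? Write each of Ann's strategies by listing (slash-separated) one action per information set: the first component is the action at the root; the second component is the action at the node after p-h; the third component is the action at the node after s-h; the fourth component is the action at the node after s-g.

Row for s/Hi/Out/B (columns h, g): (2,4) (1,4).
Under s/Hi/Out/B, Ann's choice at the node after p-h can never be reached regardless of what Bo does, so varying those choices leaves every outcome unchanged.
Holding the reachable choices fixed and varying the unreachable one freely already gives 2 equivalent strategies.
No other strategy reproduces this row, so those 2 are the full class: s/Lo/Out/B, s/Hi/Out/B.

2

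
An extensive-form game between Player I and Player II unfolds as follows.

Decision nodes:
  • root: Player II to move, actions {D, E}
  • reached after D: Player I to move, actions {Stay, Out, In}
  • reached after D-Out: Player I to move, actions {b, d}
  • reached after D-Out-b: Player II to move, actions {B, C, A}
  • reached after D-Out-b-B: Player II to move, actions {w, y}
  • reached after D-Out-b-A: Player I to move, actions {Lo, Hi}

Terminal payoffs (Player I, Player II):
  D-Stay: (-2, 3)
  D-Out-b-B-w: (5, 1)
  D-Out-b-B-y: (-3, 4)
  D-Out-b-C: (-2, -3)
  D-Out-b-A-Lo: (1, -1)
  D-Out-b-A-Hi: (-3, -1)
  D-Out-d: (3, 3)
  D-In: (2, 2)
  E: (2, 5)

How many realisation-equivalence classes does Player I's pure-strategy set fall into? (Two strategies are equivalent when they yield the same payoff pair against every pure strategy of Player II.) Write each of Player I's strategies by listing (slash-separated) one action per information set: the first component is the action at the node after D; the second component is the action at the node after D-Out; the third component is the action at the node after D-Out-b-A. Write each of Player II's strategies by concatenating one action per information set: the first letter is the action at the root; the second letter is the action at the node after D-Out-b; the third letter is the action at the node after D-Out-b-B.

Player I has 12 pure strategies: Stay/b/Lo, Stay/b/Hi, Stay/d/Lo, Stay/d/Hi, Out/b/Lo, Out/b/Hi, Out/d/Lo, Out/d/Hi, In/b/Lo, In/b/Hi, In/d/Lo, In/d/Hi. Columns: DBw, DBy, DCw, DCy, DAw, DAy, EBw, EBy, ECw, ECy, EAw, EAy.
{Stay/b/Lo, Stay/b/Hi, Stay/d/Lo, Stay/d/Hi} → row (-2,3) (-2,3) (-2,3) (-2,3) (-2,3) (-2,3) (2,5) (2,5) (2,5) (2,5) (2,5) (2,5)
{Out/b/Lo} → row (5,1) (-3,4) (-2,-3) (-2,-3) (1,-1) (1,-1) (2,5) (2,5) (2,5) (2,5) (2,5) (2,5)
{Out/b/Hi} → row (5,1) (-3,4) (-2,-3) (-2,-3) (-3,-1) (-3,-1) (2,5) (2,5) (2,5) (2,5) (2,5) (2,5)
{Out/d/Lo, Out/d/Hi} → row (3,3) (3,3) (3,3) (3,3) (3,3) (3,3) (2,5) (2,5) (2,5) (2,5) (2,5) (2,5)
{In/b/Lo, In/b/Hi, In/d/Lo, In/d/Hi} → row (2,2) (2,2) (2,2) (2,2) (2,2) (2,2) (2,5) (2,5) (2,5) (2,5) (2,5) (2,5)
That's 5 distinct rows out of 12 strategies.

5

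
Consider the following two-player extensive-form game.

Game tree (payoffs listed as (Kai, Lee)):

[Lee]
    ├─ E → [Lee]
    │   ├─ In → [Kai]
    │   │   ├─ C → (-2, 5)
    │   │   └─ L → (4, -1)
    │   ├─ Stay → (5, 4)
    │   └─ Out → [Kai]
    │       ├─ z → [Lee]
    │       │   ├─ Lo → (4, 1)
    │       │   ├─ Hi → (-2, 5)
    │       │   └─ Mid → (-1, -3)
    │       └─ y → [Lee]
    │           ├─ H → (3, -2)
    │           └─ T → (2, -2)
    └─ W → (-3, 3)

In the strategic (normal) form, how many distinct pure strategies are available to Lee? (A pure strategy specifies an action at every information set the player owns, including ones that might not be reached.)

Lee owns the root with actions {E, W} — two choices.
Lee owns the node after E with actions {In, Stay, Out} — three choices.
Lee owns the node after E-Out-z with actions {Lo, Hi, Mid} — three choices.
Lee owns the node after E-Out-y with actions {H, T} — two choices.
A pure strategy fixes one action at each information set independently, so the count is the product 2 × 3 × 3 × 2 = 36.
(For reference, Kai has 4 pure strategies, giving a 36×4 normal-form matrix.)

36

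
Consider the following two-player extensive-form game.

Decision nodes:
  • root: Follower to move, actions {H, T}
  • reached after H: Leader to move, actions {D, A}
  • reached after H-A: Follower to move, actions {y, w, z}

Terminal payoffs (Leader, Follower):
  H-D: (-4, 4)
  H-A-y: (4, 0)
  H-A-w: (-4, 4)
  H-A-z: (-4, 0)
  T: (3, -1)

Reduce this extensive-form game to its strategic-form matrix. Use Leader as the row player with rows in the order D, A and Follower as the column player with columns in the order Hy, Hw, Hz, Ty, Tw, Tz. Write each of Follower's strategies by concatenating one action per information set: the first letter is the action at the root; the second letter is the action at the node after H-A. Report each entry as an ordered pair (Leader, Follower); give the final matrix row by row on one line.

           Hy       Hw       Hz       Ty       Tw       Tz
   D   (-4,4)   (-4,4)   (-4,4)   (3,-1)   (3,-1)   (3,-1)
   A    (4,0)   (-4,4)   (-4,0)   (3,-1)   (3,-1)   (3,-1)

D: (-4,4) (-4,4) (-4,4) (3,-1) (3,-1) (3,-1) | A: (4,0) (-4,4) (-4,0) (3,-1) (3,-1) (3,-1)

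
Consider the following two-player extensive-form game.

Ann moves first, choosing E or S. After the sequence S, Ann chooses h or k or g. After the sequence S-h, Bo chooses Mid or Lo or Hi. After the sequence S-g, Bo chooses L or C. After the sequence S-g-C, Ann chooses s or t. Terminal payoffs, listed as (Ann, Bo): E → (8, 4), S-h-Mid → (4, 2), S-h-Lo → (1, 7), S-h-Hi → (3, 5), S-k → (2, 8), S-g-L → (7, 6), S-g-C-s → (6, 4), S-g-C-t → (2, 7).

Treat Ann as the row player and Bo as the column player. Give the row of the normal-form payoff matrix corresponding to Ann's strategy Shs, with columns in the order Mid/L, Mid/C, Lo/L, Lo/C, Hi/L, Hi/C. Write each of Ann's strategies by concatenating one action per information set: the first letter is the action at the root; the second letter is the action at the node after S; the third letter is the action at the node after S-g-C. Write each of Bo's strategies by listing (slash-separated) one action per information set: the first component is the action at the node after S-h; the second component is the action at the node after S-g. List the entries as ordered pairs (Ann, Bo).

vs Mid/L: Ann plays S → Ann plays h at [S] → Bo plays Mid at [S-h] → (4, 2)
vs Mid/C: Ann plays S → Ann plays h at [S] → Bo plays Mid at [S-h] → (4, 2)
vs Lo/L: Ann plays S → Ann plays h at [S] → Bo plays Lo at [S-h] → (1, 7)
vs Lo/C: Ann plays S → Ann plays h at [S] → Bo plays Lo at [S-h] → (1, 7)
vs Hi/L: Ann plays S → Ann plays h at [S] → Bo plays Hi at [S-h] → (3, 5)
vs Hi/C: Ann plays S → Ann plays h at [S] → Bo plays Hi at [S-h] → (3, 5)

(4,2) (4,2) (1,7) (1,7) (3,5) (3,5)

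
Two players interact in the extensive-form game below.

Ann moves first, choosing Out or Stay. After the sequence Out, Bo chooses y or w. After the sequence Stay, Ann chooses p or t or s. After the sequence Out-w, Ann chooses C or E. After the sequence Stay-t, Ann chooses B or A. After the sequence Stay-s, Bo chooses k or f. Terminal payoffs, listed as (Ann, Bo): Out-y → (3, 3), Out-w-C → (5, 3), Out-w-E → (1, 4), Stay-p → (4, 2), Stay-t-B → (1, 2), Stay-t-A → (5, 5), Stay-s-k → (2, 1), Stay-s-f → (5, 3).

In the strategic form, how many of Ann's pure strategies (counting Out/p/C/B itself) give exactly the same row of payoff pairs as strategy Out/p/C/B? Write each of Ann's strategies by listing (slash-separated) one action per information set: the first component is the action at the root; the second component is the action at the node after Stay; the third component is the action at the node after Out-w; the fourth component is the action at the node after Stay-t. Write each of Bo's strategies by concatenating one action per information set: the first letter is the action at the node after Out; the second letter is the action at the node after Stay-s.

6

Row for Out/p/C/B (columns yk, yf, wk, wf): (3,3) (3,3) (5,3) (5,3).
Under Out/p/C/B, Ann's choice at the node after Stay and at the node after Stay-t can never be reached regardless of what Bo does, so varying those choices leaves every outcome unchanged.
Holding the reachable choices fixed and varying the unreachable ones freely already gives 3 × 2 = 6 equivalent strategies.
No other strategy reproduces this row, so those 6 are the full class: Out/p/C/B, Out/p/C/A, Out/t/C/B, Out/t/C/A, Out/s/C/B, Out/s/C/A.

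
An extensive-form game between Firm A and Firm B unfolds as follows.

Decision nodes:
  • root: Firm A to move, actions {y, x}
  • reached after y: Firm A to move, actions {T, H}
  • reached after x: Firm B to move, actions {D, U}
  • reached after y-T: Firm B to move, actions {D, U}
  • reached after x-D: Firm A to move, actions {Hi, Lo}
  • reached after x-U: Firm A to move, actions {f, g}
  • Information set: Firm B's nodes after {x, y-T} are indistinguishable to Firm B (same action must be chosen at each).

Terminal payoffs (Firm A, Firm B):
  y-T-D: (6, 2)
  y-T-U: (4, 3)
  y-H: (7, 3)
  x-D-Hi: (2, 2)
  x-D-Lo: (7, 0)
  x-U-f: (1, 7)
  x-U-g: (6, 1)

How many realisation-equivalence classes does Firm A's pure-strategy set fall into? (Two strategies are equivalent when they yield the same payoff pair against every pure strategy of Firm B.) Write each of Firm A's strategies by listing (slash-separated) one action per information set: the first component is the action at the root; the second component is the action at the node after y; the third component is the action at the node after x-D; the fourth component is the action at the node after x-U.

6

Firm A has 16 pure strategies: y/T/Hi/f, y/T/Hi/g, y/T/Lo/f, y/T/Lo/g, y/H/Hi/f, y/H/Hi/g, y/H/Lo/f, y/H/Lo/g, x/T/Hi/f, x/T/Hi/g, x/T/Lo/f, x/T/Lo/g, x/H/Hi/f, x/H/Hi/g, x/H/Lo/f, x/H/Lo/g. Columns: D, U.
{y/T/Hi/f, y/T/Hi/g, y/T/Lo/f, y/T/Lo/g} → row (6,2) (4,3)
{y/H/Hi/f, y/H/Hi/g, y/H/Lo/f, y/H/Lo/g} → row (7,3) (7,3)
{x/T/Hi/f, x/H/Hi/f} → row (2,2) (1,7)
{x/T/Hi/g, x/H/Hi/g} → row (2,2) (6,1)
{x/T/Lo/f, x/H/Lo/f} → row (7,0) (1,7)
{x/T/Lo/g, x/H/Lo/g} → row (7,0) (6,1)
That's 6 distinct rows out of 16 strategies.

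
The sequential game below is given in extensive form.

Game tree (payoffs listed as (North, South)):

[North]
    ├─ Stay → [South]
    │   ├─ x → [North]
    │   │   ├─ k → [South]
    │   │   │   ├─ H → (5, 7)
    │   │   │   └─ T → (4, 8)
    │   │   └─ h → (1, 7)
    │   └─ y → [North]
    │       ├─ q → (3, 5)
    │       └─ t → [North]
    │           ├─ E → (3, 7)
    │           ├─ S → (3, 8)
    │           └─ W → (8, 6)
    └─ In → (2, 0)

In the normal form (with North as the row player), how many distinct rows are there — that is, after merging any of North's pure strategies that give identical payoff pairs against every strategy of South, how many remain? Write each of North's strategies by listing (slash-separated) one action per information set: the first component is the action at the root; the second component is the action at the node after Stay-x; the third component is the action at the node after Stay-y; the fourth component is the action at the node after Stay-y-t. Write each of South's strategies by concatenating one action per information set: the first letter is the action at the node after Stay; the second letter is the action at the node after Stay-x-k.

9

North has 24 pure strategies: Stay/k/q/E, Stay/k/q/S, Stay/k/q/W, Stay/k/t/E, Stay/k/t/S, Stay/k/t/W, Stay/h/q/E, Stay/h/q/S, Stay/h/q/W, Stay/h/t/E, Stay/h/t/S, Stay/h/t/W, In/k/q/E, In/k/q/S, In/k/q/W, In/k/t/E, In/k/t/S, In/k/t/W, In/h/q/E, In/h/q/S, In/h/q/W, In/h/t/E, In/h/t/S, In/h/t/W. Columns: xH, xT, yH, yT.
{Stay/k/q/E, Stay/k/q/S, Stay/k/q/W} → row (5,7) (4,8) (3,5) (3,5)
{Stay/k/t/E} → row (5,7) (4,8) (3,7) (3,7)
{Stay/k/t/S} → row (5,7) (4,8) (3,8) (3,8)
{Stay/k/t/W} → row (5,7) (4,8) (8,6) (8,6)
{Stay/h/q/E, Stay/h/q/S, Stay/h/q/W} → row (1,7) (1,7) (3,5) (3,5)
{Stay/h/t/E} → row (1,7) (1,7) (3,7) (3,7)
{Stay/h/t/S} → row (1,7) (1,7) (3,8) (3,8)
{Stay/h/t/W} → row (1,7) (1,7) (8,6) (8,6)
{In/k/q/E, In/k/q/S, In/k/q/W, In/k/t/E, In/k/t/S, In/k/t/W, In/h/q/E, In/h/q/S, In/h/q/W, In/h/t/E, In/h/t/S, In/h/t/W} → row (2,0) (2,0) (2,0) (2,0)
That's 9 distinct rows out of 24 strategies.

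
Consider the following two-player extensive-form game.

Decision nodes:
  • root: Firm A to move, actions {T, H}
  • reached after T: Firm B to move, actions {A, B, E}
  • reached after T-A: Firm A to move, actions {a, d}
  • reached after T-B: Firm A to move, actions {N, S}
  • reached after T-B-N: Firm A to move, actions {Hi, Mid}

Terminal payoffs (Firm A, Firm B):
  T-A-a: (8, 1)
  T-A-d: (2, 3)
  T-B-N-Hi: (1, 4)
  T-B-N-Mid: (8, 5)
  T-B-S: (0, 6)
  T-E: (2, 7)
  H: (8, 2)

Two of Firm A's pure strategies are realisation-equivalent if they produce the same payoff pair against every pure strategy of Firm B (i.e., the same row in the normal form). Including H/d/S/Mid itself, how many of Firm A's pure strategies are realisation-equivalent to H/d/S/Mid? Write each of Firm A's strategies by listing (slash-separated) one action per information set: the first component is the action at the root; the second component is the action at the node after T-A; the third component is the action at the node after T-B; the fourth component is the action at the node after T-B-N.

Row for H/d/S/Mid (columns A, B, E): (8,2) (8,2) (8,2).
Under H/d/S/Mid, Firm A's choice at the node after T-A and at the node after T-B and at the node after T-B-N can never be reached regardless of what Firm B does, so varying those choices leaves every outcome unchanged.
Holding the reachable choices fixed and varying the unreachable ones freely already gives 2 × 2 × 2 = 8 equivalent strategies.
No other strategy reproduces this row, so those 8 are the full class: H/a/N/Hi, H/a/N/Mid, H/a/S/Hi, H/a/S/Mid, H/d/N/Hi, H/d/N/Mid, H/d/S/Hi, H/d/S/Mid.

8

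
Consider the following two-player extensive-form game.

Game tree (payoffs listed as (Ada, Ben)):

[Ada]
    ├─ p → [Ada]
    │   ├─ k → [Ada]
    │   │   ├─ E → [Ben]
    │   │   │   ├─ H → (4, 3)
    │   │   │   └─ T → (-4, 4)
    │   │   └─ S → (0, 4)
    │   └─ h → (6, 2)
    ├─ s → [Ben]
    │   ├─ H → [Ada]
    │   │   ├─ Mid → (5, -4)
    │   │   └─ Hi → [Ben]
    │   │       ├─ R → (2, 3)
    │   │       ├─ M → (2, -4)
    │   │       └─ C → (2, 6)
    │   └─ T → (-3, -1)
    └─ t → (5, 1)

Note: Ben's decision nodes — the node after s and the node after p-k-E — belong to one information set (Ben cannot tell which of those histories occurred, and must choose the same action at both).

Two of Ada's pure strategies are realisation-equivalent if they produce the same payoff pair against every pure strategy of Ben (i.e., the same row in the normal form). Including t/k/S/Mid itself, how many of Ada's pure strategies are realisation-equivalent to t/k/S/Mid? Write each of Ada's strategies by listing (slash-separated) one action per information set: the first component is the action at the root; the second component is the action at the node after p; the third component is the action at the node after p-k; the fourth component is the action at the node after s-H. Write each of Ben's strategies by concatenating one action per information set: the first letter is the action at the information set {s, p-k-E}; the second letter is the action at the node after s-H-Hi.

Row for t/k/S/Mid (columns HR, HM, HC, TR, TM, TC): (5,1) (5,1) (5,1) (5,1) (5,1) (5,1).
Under t/k/S/Mid, Ada's choice at the node after p and at the node after p-k and at the node after s-H can never be reached regardless of what Ben does, so varying those choices leaves every outcome unchanged.
Holding the reachable choices fixed and varying the unreachable ones freely already gives 2 × 2 × 2 = 8 equivalent strategies.
No other strategy reproduces this row, so those 8 are the full class: t/k/E/Mid, t/k/E/Hi, t/k/S/Mid, t/k/S/Hi, t/h/E/Mid, t/h/E/Hi, t/h/S/Mid, t/h/S/Hi.

8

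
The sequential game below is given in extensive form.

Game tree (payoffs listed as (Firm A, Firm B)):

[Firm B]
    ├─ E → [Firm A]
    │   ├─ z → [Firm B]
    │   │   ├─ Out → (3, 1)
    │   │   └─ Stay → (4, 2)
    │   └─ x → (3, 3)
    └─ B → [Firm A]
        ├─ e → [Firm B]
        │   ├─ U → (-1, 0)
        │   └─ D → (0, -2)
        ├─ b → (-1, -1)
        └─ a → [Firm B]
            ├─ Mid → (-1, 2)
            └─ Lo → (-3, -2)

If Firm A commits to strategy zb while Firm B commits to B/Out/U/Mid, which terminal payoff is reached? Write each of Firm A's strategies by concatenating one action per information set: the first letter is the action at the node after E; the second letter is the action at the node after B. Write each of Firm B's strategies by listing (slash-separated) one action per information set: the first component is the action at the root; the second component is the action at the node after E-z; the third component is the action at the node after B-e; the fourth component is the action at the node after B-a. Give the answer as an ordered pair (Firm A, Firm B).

Trace the play path from the root:
  Firm B plays B
  Firm A plays b at [B]
→ terminal payoff (-1, -1).
(Firm A's choice at the node after E is never reached on this path, so it doesn't affect the outcome.)

(-1, -1)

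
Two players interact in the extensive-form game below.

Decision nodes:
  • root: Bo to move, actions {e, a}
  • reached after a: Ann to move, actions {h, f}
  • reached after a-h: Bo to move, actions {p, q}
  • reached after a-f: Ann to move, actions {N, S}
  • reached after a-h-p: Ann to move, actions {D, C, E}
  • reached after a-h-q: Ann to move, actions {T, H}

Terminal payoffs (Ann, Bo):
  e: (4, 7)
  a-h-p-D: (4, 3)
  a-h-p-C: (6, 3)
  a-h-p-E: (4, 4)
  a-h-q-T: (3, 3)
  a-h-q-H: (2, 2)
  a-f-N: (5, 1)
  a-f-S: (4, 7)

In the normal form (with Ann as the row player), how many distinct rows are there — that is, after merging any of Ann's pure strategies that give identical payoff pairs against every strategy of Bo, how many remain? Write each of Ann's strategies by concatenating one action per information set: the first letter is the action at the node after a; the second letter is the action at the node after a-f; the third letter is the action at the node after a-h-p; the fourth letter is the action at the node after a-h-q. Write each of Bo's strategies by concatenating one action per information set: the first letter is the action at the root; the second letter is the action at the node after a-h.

Ann has 24 pure strategies: hNDT, hNDH, hNCT, hNCH, hNET, hNEH, hSDT, hSDH, hSCT, hSCH, hSET, hSEH, fNDT, fNDH, fNCT, fNCH, fNET, fNEH, fSDT, fSDH, fSCT, fSCH, fSET, fSEH. Columns: ep, eq, ap, aq.
{hNDT, hSDT} → row (4,7) (4,7) (4,3) (3,3)
{hNDH, hSDH} → row (4,7) (4,7) (4,3) (2,2)
{hNCT, hSCT} → row (4,7) (4,7) (6,3) (3,3)
{hNCH, hSCH} → row (4,7) (4,7) (6,3) (2,2)
{hNET, hSET} → row (4,7) (4,7) (4,4) (3,3)
{hNEH, hSEH} → row (4,7) (4,7) (4,4) (2,2)
{fNDT, fNDH, fNCT, fNCH, fNET, fNEH} → row (4,7) (4,7) (5,1) (5,1)
{fSDT, fSDH, fSCT, fSCH, fSET, fSEH} → row (4,7) (4,7) (4,7) (4,7)
That's 8 distinct rows out of 24 strategies.

8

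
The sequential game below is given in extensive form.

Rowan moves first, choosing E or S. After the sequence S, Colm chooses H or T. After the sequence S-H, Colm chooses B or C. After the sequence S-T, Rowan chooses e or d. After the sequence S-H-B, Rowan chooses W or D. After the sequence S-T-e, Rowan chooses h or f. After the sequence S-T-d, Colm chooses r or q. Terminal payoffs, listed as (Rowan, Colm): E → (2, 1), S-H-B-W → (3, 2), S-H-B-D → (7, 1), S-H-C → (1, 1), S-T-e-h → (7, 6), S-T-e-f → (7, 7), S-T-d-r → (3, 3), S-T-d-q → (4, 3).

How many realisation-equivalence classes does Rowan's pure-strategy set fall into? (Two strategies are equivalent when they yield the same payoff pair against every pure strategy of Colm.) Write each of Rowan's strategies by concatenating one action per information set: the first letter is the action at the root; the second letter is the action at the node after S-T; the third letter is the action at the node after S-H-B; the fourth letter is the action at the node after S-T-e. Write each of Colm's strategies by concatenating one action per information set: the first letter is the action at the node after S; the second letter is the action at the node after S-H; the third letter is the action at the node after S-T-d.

7

Rowan has 16 pure strategies: EeWh, EeWf, EeDh, EeDf, EdWh, EdWf, EdDh, EdDf, SeWh, SeWf, SeDh, SeDf, SdWh, SdWf, SdDh, SdDf. Columns: HBr, HBq, HCr, HCq, TBr, TBq, TCr, TCq.
{EeWh, EeWf, EeDh, EeDf, EdWh, EdWf, EdDh, EdDf} → row (2,1) (2,1) (2,1) (2,1) (2,1) (2,1) (2,1) (2,1)
{SeWh} → row (3,2) (3,2) (1,1) (1,1) (7,6) (7,6) (7,6) (7,6)
{SeWf} → row (3,2) (3,2) (1,1) (1,1) (7,7) (7,7) (7,7) (7,7)
{SeDh} → row (7,1) (7,1) (1,1) (1,1) (7,6) (7,6) (7,6) (7,6)
{SeDf} → row (7,1) (7,1) (1,1) (1,1) (7,7) (7,7) (7,7) (7,7)
{SdWh, SdWf} → row (3,2) (3,2) (1,1) (1,1) (3,3) (4,3) (3,3) (4,3)
{SdDh, SdDf} → row (7,1) (7,1) (1,1) (1,1) (3,3) (4,3) (3,3) (4,3)
That's 7 distinct rows out of 16 strategies.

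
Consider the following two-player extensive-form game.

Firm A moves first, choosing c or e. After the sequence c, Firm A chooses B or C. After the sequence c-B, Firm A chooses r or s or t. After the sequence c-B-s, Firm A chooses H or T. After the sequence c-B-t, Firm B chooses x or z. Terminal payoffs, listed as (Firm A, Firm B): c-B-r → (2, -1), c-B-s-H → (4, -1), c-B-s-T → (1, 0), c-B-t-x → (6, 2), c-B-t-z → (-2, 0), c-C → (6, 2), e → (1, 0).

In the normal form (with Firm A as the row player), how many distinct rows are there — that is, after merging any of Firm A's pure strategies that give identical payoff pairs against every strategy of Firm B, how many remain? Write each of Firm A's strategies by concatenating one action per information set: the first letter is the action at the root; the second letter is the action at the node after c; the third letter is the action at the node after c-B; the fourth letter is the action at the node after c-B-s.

5

Firm A has 24 pure strategies: cBrH, cBrT, cBsH, cBsT, cBtH, cBtT, cCrH, cCrT, cCsH, cCsT, cCtH, cCtT, eBrH, eBrT, eBsH, eBsT, eBtH, eBtT, eCrH, eCrT, eCsH, eCsT, eCtH, eCtT. Columns: x, z.
{cBrH, cBrT} → row (2,-1) (2,-1)
{cBsH} → row (4,-1) (4,-1)
{cBsT, eBrH, eBrT, eBsH, eBsT, eBtH, eBtT, eCrH, eCrT, eCsH, eCsT, eCtH, eCtT} → row (1,0) (1,0)
{cBtH, cBtT} → row (6,2) (-2,0)
{cCrH, cCrT, cCsH, cCsT, cCtH, cCtT} → row (6,2) (6,2)
That's 5 distinct rows out of 24 strategies.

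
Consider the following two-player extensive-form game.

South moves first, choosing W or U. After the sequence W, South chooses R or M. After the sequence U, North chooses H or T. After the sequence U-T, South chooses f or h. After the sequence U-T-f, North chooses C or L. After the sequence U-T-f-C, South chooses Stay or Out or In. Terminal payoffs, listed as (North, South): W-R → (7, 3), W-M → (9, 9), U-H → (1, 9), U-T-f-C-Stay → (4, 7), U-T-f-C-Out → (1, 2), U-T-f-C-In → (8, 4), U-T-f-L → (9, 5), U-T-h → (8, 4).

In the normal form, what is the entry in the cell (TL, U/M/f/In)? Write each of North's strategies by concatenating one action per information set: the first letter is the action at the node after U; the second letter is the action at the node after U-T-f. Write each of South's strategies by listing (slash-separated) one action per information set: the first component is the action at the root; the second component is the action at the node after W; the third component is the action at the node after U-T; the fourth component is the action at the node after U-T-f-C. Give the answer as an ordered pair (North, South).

(9, 5)

Trace the play path from the root:
  South plays U
  North plays T at [U]
  South plays f at [U-T]
  North plays L at [U-T-f]
→ terminal payoff (9, 5).
(South's choice at the node after W is never reached on this path, so it doesn't affect the outcome.)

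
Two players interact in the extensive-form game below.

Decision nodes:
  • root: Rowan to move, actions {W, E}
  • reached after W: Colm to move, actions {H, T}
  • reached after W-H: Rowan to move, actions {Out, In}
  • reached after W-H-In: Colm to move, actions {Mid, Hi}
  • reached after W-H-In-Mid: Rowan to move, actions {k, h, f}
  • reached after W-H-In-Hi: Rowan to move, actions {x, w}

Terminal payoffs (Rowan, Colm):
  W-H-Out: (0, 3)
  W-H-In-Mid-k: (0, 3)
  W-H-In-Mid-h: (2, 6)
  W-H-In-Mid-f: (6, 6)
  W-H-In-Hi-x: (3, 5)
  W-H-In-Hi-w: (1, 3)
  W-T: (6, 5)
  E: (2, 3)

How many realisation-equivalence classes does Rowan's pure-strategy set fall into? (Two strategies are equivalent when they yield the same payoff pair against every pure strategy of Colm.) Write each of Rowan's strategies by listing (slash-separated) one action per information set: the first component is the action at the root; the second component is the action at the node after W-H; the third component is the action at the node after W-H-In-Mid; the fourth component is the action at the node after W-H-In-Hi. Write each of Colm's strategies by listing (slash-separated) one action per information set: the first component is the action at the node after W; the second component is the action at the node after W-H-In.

Rowan has 24 pure strategies: W/Out/k/x, W/Out/k/w, W/Out/h/x, W/Out/h/w, W/Out/f/x, W/Out/f/w, W/In/k/x, W/In/k/w, W/In/h/x, W/In/h/w, W/In/f/x, W/In/f/w, E/Out/k/x, E/Out/k/w, E/Out/h/x, E/Out/h/w, E/Out/f/x, E/Out/f/w, E/In/k/x, E/In/k/w, E/In/h/x, E/In/h/w, E/In/f/x, E/In/f/w. Columns: H/Mid, H/Hi, T/Mid, T/Hi.
{W/Out/k/x, W/Out/k/w, W/Out/h/x, W/Out/h/w, W/Out/f/x, W/Out/f/w} → row (0,3) (0,3) (6,5) (6,5)
{W/In/k/x} → row (0,3) (3,5) (6,5) (6,5)
{W/In/k/w} → row (0,3) (1,3) (6,5) (6,5)
{W/In/h/x} → row (2,6) (3,5) (6,5) (6,5)
{W/In/h/w} → row (2,6) (1,3) (6,5) (6,5)
{W/In/f/x} → row (6,6) (3,5) (6,5) (6,5)
{W/In/f/w} → row (6,6) (1,3) (6,5) (6,5)
{E/Out/k/x, E/Out/k/w, E/Out/h/x, E/Out/h/w, E/Out/f/x, E/Out/f/w, E/In/k/x, E/In/k/w, E/In/h/x, E/In/h/w, E/In/f/x, E/In/f/w} → row (2,3) (2,3) (2,3) (2,3)
That's 8 distinct rows out of 24 strategies.

8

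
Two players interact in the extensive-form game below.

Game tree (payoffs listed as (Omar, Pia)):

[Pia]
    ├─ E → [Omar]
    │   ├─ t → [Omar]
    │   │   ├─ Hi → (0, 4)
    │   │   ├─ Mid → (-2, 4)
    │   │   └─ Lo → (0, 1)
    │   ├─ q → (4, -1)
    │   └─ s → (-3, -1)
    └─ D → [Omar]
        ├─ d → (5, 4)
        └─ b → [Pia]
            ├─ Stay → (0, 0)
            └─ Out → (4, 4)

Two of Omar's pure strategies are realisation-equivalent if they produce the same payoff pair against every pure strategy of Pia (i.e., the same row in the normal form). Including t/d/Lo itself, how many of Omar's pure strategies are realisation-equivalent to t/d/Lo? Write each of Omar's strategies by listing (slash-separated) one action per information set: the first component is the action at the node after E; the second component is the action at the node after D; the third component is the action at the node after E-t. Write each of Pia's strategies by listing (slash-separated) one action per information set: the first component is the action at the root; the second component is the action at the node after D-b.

1

Row for t/d/Lo (columns E/Stay, E/Out, D/Stay, D/Out): (0,1) (0,1) (5,4) (5,4).
Every one of Omar's information sets is on the play path for some reply by Pia when Omar follows t/d/Lo.
Changing the action at any of them therefore changes at least one column, so only t/d/Lo itself gives this row.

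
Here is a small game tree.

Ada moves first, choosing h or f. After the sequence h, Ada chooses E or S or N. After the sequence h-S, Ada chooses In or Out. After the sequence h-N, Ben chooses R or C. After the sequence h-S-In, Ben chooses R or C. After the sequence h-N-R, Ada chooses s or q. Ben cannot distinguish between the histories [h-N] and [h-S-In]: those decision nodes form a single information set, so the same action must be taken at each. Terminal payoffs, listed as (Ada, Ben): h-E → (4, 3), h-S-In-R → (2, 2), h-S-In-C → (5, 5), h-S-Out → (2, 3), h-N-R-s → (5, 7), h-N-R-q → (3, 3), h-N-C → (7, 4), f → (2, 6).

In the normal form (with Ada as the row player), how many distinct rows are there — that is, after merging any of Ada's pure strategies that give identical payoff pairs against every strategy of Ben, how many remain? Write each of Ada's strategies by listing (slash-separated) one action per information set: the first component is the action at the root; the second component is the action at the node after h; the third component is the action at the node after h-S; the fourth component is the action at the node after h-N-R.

Ada has 24 pure strategies: h/E/In/s, h/E/In/q, h/E/Out/s, h/E/Out/q, h/S/In/s, h/S/In/q, h/S/Out/s, h/S/Out/q, h/N/In/s, h/N/In/q, h/N/Out/s, h/N/Out/q, f/E/In/s, f/E/In/q, f/E/Out/s, f/E/Out/q, f/S/In/s, f/S/In/q, f/S/Out/s, f/S/Out/q, f/N/In/s, f/N/In/q, f/N/Out/s, f/N/Out/q. Columns: R, C.
{h/E/In/s, h/E/In/q, h/E/Out/s, h/E/Out/q} → row (4,3) (4,3)
{h/S/In/s, h/S/In/q} → row (2,2) (5,5)
{h/S/Out/s, h/S/Out/q} → row (2,3) (2,3)
{h/N/In/s, h/N/Out/s} → row (5,7) (7,4)
{h/N/In/q, h/N/Out/q} → row (3,3) (7,4)
{f/E/In/s, f/E/In/q, f/E/Out/s, f/E/Out/q, f/S/In/s, f/S/In/q, f/S/Out/s, f/S/Out/q, f/N/In/s, f/N/In/q, f/N/Out/s, f/N/Out/q} → row (2,6) (2,6)
That's 6 distinct rows out of 24 strategies.

6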